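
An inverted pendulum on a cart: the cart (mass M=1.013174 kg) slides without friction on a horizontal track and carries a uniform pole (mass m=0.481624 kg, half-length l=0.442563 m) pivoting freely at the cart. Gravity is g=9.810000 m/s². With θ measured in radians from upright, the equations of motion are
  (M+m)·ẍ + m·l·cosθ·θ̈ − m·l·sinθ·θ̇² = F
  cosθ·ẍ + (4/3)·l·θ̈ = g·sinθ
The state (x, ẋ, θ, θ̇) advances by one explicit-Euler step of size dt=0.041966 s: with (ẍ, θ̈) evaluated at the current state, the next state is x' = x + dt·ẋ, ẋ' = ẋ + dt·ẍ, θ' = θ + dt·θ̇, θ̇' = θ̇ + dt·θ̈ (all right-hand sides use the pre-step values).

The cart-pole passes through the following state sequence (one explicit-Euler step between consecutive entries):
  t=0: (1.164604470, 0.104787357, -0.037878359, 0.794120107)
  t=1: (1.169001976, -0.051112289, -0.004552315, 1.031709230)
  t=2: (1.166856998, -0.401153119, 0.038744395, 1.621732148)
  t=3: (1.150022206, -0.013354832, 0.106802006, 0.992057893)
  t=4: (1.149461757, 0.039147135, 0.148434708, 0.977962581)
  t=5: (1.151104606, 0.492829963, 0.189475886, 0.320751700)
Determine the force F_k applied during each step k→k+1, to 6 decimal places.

step 0→1:
  ẍ = (ẋ'−ẋ)/dt = (-0.051112289−0.104787357)/0.041966 = -3.714904
  θ̈ = (θ̇'−θ̇)/dt = (1.031709230−0.794120107)/0.041966 = 5.661467
  sinθ=-0.037869, cosθ=0.999283
  F = (M+m)·ẍ + m·l·cosθ·θ̈ − m·l·sinθ·θ̇² = -5.553031 + 1.205870 − -0.005090 = -4.342070
step 1→2:
  ẍ = (ẋ'−ẋ)/dt = (-0.401153119−-0.051112289)/0.041966 = -8.341058
  θ̈ = (θ̇'−θ̇)/dt = (1.621732148−1.031709230)/0.041966 = 14.059546
  sinθ=-0.004552, cosθ=0.999990
  F = (M+m)·ẍ + m·l·cosθ·θ̈ − m·l·sinθ·θ̇² = -12.468196 + 2.996747 − -0.001033 = -9.470417
step 2→3:
  ẍ = (ẋ'−ẋ)/dt = (-0.013354832−-0.401153119)/0.041966 = 9.240773
  θ̈ = (θ̇'−θ̇)/dt = (0.992057893−1.621732148)/0.041966 = -15.004391
  sinθ=0.038735, cosθ=0.999250
  F = (M+m)·ẍ + m·l·cosθ·θ̈ − m·l·sinθ·θ̇² = 13.813089 + -3.195770 − 0.021714 = 10.595605
step 3→4:
  ẍ = (ẋ'−ẋ)/dt = (0.039147135−-0.013354832)/0.041966 = 1.251060
  θ̈ = (θ̇'−θ̇)/dt = (0.977962581−0.992057893)/0.041966 = -0.335875
  sinθ=0.106599, cosθ=0.994302
  F = (M+m)·ẍ + m·l·cosθ·θ̈ − m·l·sinθ·θ̇² = 1.870081 + -0.071183 − 0.022362 = 1.776536
step 4→5:
  ẍ = (ẋ'−ẋ)/dt = (0.492829963−0.039147135)/0.041966 = 10.810724
  θ̈ = (θ̇'−θ̇)/dt = (0.320751700−0.977962581)/0.041966 = -15.660556
  sinθ=0.147890, cosθ=0.989004
  F = (M+m)·ẍ + m·l·cosθ·θ̈ − m·l·sinθ·θ̇² = 16.159848 + -3.301325 − 0.030149 = 12.828374

F_0 = -4.342070 N
F_1 = -9.470417 N
F_2 = 10.595605 N
F_3 = 1.776536 N
F_4 = 12.828374 N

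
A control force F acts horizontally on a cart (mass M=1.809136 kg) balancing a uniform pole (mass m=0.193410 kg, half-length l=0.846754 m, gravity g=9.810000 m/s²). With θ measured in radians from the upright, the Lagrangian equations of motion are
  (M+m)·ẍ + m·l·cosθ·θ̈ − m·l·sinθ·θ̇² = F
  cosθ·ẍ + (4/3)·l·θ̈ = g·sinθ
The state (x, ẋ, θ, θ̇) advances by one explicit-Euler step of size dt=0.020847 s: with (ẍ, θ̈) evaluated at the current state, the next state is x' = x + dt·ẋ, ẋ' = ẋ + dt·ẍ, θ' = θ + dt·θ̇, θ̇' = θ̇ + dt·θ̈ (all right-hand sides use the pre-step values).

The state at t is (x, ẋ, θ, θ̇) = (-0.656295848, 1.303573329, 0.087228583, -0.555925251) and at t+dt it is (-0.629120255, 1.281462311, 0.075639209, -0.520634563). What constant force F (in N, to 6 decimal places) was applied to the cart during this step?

ẍ = (ẋ'−ẋ)/dt = (1.281462311−1.303573329)/0.020847 = -1.060633
θ̈ = (θ̇'−θ̇)/dt = (-0.520634563−-0.555925251)/0.020847 = 1.692843
sinθ=0.087118, cosθ=0.996198
F = (M+m)·ẍ + m·l·cosθ·θ̈ − m·l·sinθ·θ̇² = -2.123967 + 0.276184 − 0.004409 = -1.852192

F = -1.852192 N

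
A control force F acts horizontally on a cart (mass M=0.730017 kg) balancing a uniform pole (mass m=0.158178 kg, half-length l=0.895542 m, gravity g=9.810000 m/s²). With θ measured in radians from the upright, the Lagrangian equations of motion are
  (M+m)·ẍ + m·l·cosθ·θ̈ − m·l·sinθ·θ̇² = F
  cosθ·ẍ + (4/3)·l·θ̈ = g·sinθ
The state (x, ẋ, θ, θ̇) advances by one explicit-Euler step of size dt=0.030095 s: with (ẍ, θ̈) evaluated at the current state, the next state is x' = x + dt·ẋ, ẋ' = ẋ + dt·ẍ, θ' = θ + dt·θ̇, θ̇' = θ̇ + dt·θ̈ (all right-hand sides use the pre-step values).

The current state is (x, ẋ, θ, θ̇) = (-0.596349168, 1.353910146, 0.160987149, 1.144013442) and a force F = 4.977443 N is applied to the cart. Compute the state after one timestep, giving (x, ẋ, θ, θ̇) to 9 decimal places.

(-0.555603242, 1.541778532, 0.195416234, 1.028344125)

sinθ=0.160292669, cosθ=0.987069532
temp = (F + m·l·θ̇²·sinθ)/(M+m) = (4.977443 + 0.029717205)/0.888195 = 5.637455969
θ̈ = (g·sinθ − cosθ·temp)/(l·(4/3 − m·cos²θ/(M+m))) = -3.843472907
ẍ = temp − m·l·θ̈·cosθ/(M+m) = 6.242511570
Euler: x'=-0.596349168+0.030095·1.353910146=-0.555603242, ẋ'=1.353910146+0.030095·6.242511570=1.541778532
       θ'=0.160987149+0.030095·1.144013442=0.195416234, θ̇'=1.144013442+0.030095·-3.843472907=1.028344125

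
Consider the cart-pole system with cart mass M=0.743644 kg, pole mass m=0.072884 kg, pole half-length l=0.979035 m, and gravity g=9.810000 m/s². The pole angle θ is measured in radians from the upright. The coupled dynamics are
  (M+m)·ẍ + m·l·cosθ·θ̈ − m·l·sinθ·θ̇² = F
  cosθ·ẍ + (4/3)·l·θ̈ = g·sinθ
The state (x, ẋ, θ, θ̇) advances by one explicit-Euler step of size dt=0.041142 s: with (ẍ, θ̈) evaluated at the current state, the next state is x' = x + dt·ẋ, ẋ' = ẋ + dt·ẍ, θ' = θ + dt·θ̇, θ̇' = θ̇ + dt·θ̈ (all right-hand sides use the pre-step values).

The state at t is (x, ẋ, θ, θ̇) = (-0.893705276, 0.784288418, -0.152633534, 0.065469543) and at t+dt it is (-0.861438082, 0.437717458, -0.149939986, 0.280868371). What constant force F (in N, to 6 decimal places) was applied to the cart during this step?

ẍ = (ẋ'−ẋ)/dt = (0.437717458−0.784288418)/0.041142 = -8.423775
θ̈ = (θ̇'−θ̇)/dt = (0.280868371−0.065469543)/0.041142 = 5.235497
sinθ=-0.152042, cosθ=0.988374
F = (M+m)·ẍ + m·l·cosθ·θ̈ − m·l·sinθ·θ̇² = -6.878248 + 0.369241 − -0.000047 = -6.508961

F = -6.508961 N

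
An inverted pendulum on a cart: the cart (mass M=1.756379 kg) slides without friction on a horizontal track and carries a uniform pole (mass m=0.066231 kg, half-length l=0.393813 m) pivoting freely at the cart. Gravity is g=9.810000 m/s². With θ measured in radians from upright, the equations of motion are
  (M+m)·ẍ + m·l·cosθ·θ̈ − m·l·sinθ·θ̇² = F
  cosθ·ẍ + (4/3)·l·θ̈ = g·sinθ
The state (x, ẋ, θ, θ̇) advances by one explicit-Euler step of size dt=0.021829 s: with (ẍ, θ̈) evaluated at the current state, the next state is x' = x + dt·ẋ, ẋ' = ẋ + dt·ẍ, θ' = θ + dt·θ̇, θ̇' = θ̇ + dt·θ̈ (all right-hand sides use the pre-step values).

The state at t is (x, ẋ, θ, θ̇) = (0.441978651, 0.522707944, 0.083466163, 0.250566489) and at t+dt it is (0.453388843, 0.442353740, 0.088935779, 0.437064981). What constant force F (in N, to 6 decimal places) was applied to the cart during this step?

F = -6.487238 N

ẍ = (ẋ'−ẋ)/dt = (0.442353740−0.522707944)/0.021829 = -3.681076
θ̈ = (θ̇'−θ̇)/dt = (0.437064981−0.250566489)/0.021829 = 8.543611
sinθ=0.083369, cosθ=0.996519
F = (M+m)·ẍ + m·l·cosθ·θ̈ − m·l·sinθ·θ̇² = -6.709166 + 0.222064 − 0.000137 = -6.487238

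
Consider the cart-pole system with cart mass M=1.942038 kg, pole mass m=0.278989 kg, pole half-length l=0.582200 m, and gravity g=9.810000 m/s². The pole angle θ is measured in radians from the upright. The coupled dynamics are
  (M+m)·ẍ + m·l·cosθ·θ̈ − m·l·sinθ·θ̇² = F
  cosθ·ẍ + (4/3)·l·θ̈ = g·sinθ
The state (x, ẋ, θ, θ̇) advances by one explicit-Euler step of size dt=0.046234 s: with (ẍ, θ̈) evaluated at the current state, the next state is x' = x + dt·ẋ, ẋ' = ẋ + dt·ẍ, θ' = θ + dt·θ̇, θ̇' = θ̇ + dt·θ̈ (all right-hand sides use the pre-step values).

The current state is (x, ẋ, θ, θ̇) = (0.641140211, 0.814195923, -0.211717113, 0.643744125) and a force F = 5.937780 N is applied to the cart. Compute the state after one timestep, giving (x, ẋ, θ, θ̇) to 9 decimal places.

sinθ=-0.210138981, cosθ=0.977671524
temp = (F + m·l·θ̇²·sinθ)/(M+m) = (5.937780 + -0.014144658)/2.221027 = 2.667070388
θ̈ = (g·sinθ − cosθ·temp)/(l·(4/3 − m·cos²θ/(M+m))) = -6.609877707
ẍ = temp − m·l·θ̈·cosθ/(M+m) = 3.139668338
Euler: x'=0.641140211+0.046234·0.814195923=0.678783745, ẋ'=0.814195923+0.046234·3.139668338=0.959355349
       θ'=-0.211717113+0.046234·0.643744125=-0.181954247, θ̇'=0.643744125+0.046234·-6.609877707=0.338143039

(0.678783745, 0.959355349, -0.181954247, 0.338143039)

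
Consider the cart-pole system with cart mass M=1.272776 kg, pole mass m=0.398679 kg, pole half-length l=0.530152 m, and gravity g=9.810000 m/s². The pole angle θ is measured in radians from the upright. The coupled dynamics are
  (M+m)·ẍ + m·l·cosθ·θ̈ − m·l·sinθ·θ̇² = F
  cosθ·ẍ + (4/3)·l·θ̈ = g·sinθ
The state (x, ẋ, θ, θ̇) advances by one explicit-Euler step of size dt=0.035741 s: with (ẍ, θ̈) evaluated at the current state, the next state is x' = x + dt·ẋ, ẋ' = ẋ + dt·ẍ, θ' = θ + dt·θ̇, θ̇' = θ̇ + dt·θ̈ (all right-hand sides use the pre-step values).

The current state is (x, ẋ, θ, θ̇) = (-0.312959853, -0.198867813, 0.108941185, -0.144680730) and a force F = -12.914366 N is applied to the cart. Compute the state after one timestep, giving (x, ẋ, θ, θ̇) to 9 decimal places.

sinθ=0.108725824, cosθ=0.994071776
temp = (F + m·l·θ̇²·sinθ)/(M+m) = (-12.914366 + 0.000481036)/1.671455 = -7.726133796
θ̈ = (g·sinθ − cosθ·temp)/(l·(4/3 − m·cos²θ/(M+m))) = 15.031386262
ẍ = temp − m·l·θ̈·cosθ/(M+m) = -9.615629261
Euler: x'=-0.312959853+0.035741·-0.198867813=-0.320067588, ẋ'=-0.198867813+0.035741·-9.615629261=-0.542540018
       θ'=0.108941185+0.035741·-0.144680730=0.103770151, θ̇'=-0.144680730+0.035741·15.031386262=0.392556046

(-0.320067588, -0.542540018, 0.103770151, 0.392556046)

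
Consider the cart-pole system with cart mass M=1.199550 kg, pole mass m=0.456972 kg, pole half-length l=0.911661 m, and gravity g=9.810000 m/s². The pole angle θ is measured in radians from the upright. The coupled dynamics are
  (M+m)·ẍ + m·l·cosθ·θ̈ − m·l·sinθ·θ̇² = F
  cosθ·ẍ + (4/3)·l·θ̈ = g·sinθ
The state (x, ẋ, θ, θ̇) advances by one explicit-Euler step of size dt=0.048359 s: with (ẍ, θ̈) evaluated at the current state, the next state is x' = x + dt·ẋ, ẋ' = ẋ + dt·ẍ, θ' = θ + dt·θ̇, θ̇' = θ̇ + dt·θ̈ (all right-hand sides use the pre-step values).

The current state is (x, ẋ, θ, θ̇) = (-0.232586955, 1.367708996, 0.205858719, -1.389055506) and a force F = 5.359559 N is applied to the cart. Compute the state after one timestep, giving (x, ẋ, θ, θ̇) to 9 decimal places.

(-0.166445916, 1.544347196, 0.138685384, -1.451527076)

sinθ=0.204407823, cosθ=0.978885817
temp = (F + m·l·θ̇²·sinθ)/(M+m) = (5.359559 + 0.164308367)/1.656522 = 3.334617571
θ̈ = (g·sinθ − cosθ·temp)/(l·(4/3 − m·cos²θ/(M+m))) = -1.291829231
ẍ = temp − m·l·θ̈·cosθ/(M+m) = 3.652643772
Euler: x'=-0.232586955+0.048359·1.367708996=-0.166445916, ẋ'=1.367708996+0.048359·3.652643772=1.544347196
       θ'=0.205858719+0.048359·-1.389055506=0.138685384, θ̇'=-1.389055506+0.048359·-1.291829231=-1.451527076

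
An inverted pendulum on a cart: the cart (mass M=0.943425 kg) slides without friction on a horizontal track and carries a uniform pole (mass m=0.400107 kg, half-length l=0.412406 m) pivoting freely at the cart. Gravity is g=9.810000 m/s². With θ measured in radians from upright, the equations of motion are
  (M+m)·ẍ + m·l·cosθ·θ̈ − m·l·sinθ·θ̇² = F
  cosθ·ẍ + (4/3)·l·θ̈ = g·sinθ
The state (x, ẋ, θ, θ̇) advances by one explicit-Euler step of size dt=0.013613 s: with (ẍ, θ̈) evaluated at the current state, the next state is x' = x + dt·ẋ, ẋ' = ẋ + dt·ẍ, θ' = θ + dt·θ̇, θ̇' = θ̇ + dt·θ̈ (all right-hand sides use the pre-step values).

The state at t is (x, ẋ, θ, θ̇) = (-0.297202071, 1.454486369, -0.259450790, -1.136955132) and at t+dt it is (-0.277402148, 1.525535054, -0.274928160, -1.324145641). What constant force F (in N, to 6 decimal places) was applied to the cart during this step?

F = 4.873814 N

ẍ = (ẋ'−ẋ)/dt = (1.525535054−1.454486369)/0.013613 = 5.219179
θ̈ = (θ̇'−θ̇)/dt = (-1.324145641−-1.136955132)/0.013613 = -13.750864
sinθ=-0.256550, cosθ=0.966531
F = (M+m)·ẍ + m·l·cosθ·θ̈ − m·l·sinθ·θ̇² = 7.012134 + -2.193042 − -0.054722 = 4.873814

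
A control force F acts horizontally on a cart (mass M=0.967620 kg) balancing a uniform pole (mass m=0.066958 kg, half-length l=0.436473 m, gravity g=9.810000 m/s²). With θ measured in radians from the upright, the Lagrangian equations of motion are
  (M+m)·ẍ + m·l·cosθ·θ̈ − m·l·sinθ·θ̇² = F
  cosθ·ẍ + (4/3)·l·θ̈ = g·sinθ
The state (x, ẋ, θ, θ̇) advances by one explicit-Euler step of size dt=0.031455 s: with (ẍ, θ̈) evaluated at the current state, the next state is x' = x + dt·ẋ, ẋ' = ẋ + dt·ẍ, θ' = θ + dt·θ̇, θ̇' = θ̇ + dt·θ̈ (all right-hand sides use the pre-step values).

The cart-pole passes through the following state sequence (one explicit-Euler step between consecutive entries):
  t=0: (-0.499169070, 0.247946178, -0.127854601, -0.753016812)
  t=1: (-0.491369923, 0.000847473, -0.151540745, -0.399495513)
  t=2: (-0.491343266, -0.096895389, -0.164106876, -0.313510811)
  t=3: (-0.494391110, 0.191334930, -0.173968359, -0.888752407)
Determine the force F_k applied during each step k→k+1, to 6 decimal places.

F_0 = -7.799363 N
F_1 = -3.135156 N
F_2 = 8.953290 N

step 0→1:
  ẍ = (ẋ'−ẋ)/dt = (0.000847473−0.247946178)/0.031455 = -7.855626
  θ̈ = (θ̇'−θ̇)/dt = (-0.399495513−-0.753016812)/0.031455 = 11.238954
  sinθ=-0.127507, cosθ=0.991838
  F = (M+m)·ẍ + m·l·cosθ·θ̈ − m·l·sinθ·θ̇² = -8.127257 + 0.325781 − -0.002113 = -7.799363
step 1→2:
  ẍ = (ẋ'−ẋ)/dt = (-0.096895389−0.000847473)/0.031455 = -3.107387
  θ̈ = (θ̇'−θ̇)/dt = (-0.313510811−-0.399495513)/0.031455 = 2.733578
  sinθ=-0.150961, cosθ=0.988540
  F = (M+m)·ẍ + m·l·cosθ·θ̈ − m·l·sinθ·θ̇² = -3.214834 + 0.078974 − -0.000704 = -3.135156
step 2→3:
  ẍ = (ẋ'−ẋ)/dt = (0.191334930−-0.096895389)/0.031455 = 9.163259
  θ̈ = (θ̇'−θ̇)/dt = (-0.888752407−-0.313510811)/0.031455 = -18.287763
  sinθ=-0.163371, cosθ=0.986565
  F = (M+m)·ẍ + m·l·cosθ·θ̈ − m·l·sinθ·θ̇² = 9.480106 + -0.527286 − -0.000469 = 8.953290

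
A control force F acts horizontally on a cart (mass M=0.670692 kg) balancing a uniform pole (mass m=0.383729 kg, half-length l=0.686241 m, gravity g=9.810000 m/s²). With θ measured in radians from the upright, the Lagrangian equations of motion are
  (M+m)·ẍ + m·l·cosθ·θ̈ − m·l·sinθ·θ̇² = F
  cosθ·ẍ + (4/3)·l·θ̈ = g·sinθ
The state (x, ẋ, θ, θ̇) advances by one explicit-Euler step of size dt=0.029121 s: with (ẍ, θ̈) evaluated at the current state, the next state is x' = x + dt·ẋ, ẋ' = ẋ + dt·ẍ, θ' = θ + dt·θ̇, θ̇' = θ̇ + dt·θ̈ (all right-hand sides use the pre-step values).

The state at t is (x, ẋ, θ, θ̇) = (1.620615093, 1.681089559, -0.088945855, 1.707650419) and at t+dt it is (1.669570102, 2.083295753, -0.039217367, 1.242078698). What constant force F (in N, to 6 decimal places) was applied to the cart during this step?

ẍ = (ẋ'−ẋ)/dt = (2.083295753−1.681089559)/0.029121 = 13.811552
θ̈ = (θ̇'−θ̇)/dt = (1.242078698−1.707650419)/0.029121 = -15.987491
sinθ=-0.088829, cosθ=0.996047
F = (M+m)·ẍ + m·l·cosθ·θ̈ − m·l·sinθ·θ̇² = 14.563190 + -4.193353 − -0.068211 = 10.438048

F = 10.438048 N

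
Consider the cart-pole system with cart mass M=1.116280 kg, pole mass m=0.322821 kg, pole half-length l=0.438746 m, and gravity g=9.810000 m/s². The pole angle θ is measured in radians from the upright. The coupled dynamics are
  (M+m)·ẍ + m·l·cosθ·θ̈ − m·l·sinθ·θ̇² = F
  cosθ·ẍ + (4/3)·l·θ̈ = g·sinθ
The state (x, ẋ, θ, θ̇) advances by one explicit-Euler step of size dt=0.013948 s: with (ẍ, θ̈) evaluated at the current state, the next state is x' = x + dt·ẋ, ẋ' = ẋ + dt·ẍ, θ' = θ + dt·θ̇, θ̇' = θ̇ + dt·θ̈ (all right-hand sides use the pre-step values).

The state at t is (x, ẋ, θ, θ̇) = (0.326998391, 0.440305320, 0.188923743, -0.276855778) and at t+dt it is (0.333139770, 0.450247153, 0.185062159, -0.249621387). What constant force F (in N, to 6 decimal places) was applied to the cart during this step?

ẍ = (ẋ'−ẋ)/dt = (0.450247153−0.440305320)/0.013948 = 0.712778
θ̈ = (θ̇'−θ̇)/dt = (-0.249621387−-0.276855778)/0.013948 = 1.952566
sinθ=0.187802, cosθ=0.982207
F = (M+m)·ẍ + m·l·cosθ·θ̈ − m·l·sinθ·θ̇² = 1.025760 + 0.271634 − 0.002039 = 1.295355

F = 1.295355 N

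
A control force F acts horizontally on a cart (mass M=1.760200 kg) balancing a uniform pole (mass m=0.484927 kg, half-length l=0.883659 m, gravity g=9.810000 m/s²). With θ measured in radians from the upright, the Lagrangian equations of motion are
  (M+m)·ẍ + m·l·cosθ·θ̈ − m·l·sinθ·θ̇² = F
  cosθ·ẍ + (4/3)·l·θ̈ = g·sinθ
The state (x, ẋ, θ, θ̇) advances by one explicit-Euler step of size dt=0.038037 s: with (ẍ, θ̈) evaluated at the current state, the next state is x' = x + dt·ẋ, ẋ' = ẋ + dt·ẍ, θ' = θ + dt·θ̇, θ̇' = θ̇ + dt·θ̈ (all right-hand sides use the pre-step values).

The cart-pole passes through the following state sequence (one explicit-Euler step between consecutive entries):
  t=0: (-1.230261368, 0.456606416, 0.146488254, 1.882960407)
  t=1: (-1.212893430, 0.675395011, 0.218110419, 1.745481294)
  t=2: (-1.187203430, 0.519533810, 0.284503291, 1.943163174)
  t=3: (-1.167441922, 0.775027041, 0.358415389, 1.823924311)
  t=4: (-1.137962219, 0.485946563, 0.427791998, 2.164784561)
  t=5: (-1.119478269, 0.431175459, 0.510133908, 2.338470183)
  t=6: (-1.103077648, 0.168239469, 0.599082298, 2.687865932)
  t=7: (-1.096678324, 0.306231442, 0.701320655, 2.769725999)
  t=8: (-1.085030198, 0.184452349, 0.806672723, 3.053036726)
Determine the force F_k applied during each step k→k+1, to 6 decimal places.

step 0→1:
  ẍ = (ẋ'−ẋ)/dt = (0.675395011−0.456606416)/0.038037 = 5.751994
  θ̈ = (θ̇'−θ̇)/dt = (1.745481294−1.882960407)/0.038037 = -3.614352
  sinθ=0.145965, cosθ=0.989290
  F = (M+m)·ẍ + m·l·cosθ·θ̈ − m·l·sinθ·θ̇² = 12.913957 + -1.532199 − 0.221764 = 11.159994
step 1→2:
  ẍ = (ẋ'−ẋ)/dt = (0.519533810−0.675395011)/0.038037 = -4.097621
  θ̈ = (θ̇'−θ̇)/dt = (1.943163174−1.745481294)/0.038037 = 5.197094
  sinθ=0.216385, cosθ=0.976308
  F = (M+m)·ẍ + m·l·cosθ·θ̈ − m·l·sinθ·θ̇² = -9.199679 + 2.174245 − 0.282500 = -7.307934
step 2→3:
  ẍ = (ẋ'−ẋ)/dt = (0.775027041−0.519533810)/0.038037 = 6.716966
  θ̈ = (θ̇'−θ̇)/dt = (1.823924311−1.943163174)/0.038037 = -3.134813
  sinθ=0.280681, cosθ=0.959801
  F = (M+m)·ẍ + m·l·cosθ·θ̈ − m·l·sinθ·θ̇² = 15.080441 + -1.289300 − 0.454143 = 13.336999
step 3→4:
  ẍ = (ẋ'−ẋ)/dt = (0.485946563−0.775027041)/0.038037 = -7.599981
  θ̈ = (θ̇'−θ̇)/dt = (2.164784561−1.823924311)/0.038037 = 8.961281
  sinθ=0.350791, cosθ=0.936454
  F = (M+m)·ẍ + m·l·cosθ·θ̈ − m·l·sinθ·θ̇² = -17.062923 + 3.595982 − 0.500061 = -13.967001
step 4→5:
  ẍ = (ẋ'−ẋ)/dt = (0.431175459−0.485946563)/0.038037 = -1.439943
  θ̈ = (θ̇'−θ̇)/dt = (2.338470183−2.164784561)/0.038037 = 4.566228
  sinθ=0.414863, cosθ=0.909884
  F = (M+m)·ẍ + m·l·cosθ·θ̈ − m·l·sinθ·θ̇² = -3.232854 + 1.780347 − 0.833096 = -2.285603
step 5→6:
  ẍ = (ẋ'−ẋ)/dt = (0.168239469−0.431175459)/0.038037 = -6.912637
  θ̈ = (θ̇'−θ̇)/dt = (2.687865932−2.338470183)/0.038037 = 9.185681
  sinθ=0.488294, cosθ=0.872679
  F = (M+m)·ẍ + m·l·cosθ·θ̈ − m·l·sinθ·θ̇² = -15.519749 + 3.435002 − 1.144211 = -13.228958
step 6→7:
  ẍ = (ẋ'−ẋ)/dt = (0.306231442−0.168239469)/0.038037 = 3.627835
  θ̈ = (θ̇'−θ̇)/dt = (2.769725999−2.687865932)/0.038037 = 2.152117
  sinθ=0.563885, cosθ=0.825853
  F = (M+m)·ẍ + m·l·cosθ·θ̈ − m·l·sinθ·θ̇² = 8.144951 + 0.761605 − 1.745688 = 7.160868
step 7→8:
  ẍ = (ẋ'−ẋ)/dt = (0.184452349−0.306231442)/0.038037 = -3.201596
  θ̈ = (θ̇'−θ̇)/dt = (3.053036726−2.769725999)/0.038037 = 7.448293
  sinθ=0.645227, cosθ=0.763991
  F = (M+m)·ẍ + m·l·cosθ·θ̈ − m·l·sinθ·θ̇² = -7.187989 + 2.438405 − 2.121033 = -6.870616

F_0 = 11.159994 N
F_1 = -7.307934 N
F_2 = 13.336999 N
F_3 = -13.967001 N
F_4 = -2.285603 N
F_5 = -13.228958 N
F_6 = 7.160868 N
F_7 = -6.870616 N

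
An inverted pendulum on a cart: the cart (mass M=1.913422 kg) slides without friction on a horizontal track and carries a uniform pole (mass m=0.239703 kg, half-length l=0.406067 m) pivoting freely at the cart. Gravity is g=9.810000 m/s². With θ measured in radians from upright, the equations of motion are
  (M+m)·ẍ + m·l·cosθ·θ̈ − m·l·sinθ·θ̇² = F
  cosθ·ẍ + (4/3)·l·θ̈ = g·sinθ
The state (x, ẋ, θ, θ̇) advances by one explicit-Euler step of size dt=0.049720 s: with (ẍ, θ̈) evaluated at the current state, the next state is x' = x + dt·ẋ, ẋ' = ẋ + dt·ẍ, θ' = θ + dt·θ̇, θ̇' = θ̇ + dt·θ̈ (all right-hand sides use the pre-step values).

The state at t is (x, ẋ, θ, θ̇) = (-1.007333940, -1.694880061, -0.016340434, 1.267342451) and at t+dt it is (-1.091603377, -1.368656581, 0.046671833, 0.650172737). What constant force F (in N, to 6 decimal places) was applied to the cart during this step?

ẍ = (ẋ'−ẋ)/dt = (-1.368656581−-1.694880061)/0.049720 = 6.561212
θ̈ = (θ̇'−θ̇)/dt = (0.650172737−1.267342451)/0.049720 = -12.412907
sinθ=-0.016340, cosθ=0.999866
F = (M+m)·ẍ + m·l·cosθ·θ̈ − m·l·sinθ·θ̇² = 14.127110 + -1.208055 − -0.002554 = 12.921610

F = 12.921610 N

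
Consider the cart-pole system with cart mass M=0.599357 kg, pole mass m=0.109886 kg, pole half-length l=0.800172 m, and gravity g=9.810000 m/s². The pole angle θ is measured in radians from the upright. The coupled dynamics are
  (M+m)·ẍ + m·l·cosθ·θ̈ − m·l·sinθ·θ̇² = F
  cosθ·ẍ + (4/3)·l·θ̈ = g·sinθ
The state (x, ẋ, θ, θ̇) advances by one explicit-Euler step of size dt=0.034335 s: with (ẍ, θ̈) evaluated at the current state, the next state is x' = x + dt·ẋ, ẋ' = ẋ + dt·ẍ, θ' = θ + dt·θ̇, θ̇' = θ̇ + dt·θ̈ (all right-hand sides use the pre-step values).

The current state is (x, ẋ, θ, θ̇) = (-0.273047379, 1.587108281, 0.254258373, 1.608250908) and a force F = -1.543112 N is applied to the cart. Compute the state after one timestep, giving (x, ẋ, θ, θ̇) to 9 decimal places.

sinθ=0.251527694, cosθ=0.967850102
temp = (F + m·l·θ̇²·sinθ)/(M+m) = (-1.543112 + 0.057203043)/0.709243 = -2.095063267
θ̈ = (g·sinθ − cosθ·temp)/(l·(4/3 − m·cos²θ/(M+m))) = 4.727974021
ẍ = temp − m·l·θ̈·cosθ/(M+m) = -2.662364645
Euler: x'=-0.273047379+0.034335·1.587108281=-0.218554016, ẋ'=1.587108281+0.034335·-2.662364645=1.495695991
       θ'=0.254258373+0.034335·1.608250908=0.309477668, θ̇'=1.608250908+0.034335·4.727974021=1.770585896

(-0.218554016, 1.495695991, 0.309477668, 1.770585896)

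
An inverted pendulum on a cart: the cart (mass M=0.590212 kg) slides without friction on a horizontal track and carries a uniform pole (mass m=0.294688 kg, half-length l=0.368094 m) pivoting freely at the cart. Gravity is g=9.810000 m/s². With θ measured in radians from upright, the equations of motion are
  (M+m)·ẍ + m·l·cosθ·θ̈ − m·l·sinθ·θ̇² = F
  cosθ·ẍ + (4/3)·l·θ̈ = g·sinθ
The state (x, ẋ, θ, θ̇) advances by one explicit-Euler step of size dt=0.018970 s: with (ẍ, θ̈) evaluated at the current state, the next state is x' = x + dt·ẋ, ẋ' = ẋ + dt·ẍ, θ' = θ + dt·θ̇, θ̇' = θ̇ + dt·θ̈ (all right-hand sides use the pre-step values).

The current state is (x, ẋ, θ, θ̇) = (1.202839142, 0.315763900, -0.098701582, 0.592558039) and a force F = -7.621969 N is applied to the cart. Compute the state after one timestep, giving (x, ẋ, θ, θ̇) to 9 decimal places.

(1.208829183, 0.104622325, -0.087460756, 0.983305663)

sinθ=-0.098541402, cosθ=0.995132952
temp = (F + m·l·θ̇²·sinθ)/(M+m) = (-7.621969 + -0.003753200)/0.884900 = -8.617608995
θ̈ = (g·sinθ − cosθ·temp)/(l·(4/3 − m·cos²θ/(M+m))) = 20.598187854
ẍ = temp − m·l·θ̈·cosθ/(M+m) = -11.130288611
Euler: x'=1.202839142+0.018970·0.315763900=1.208829183, ẋ'=0.315763900+0.018970·-11.130288611=0.104622325
       θ'=-0.098701582+0.018970·0.592558039=-0.087460756, θ̇'=0.592558039+0.018970·20.598187854=0.983305663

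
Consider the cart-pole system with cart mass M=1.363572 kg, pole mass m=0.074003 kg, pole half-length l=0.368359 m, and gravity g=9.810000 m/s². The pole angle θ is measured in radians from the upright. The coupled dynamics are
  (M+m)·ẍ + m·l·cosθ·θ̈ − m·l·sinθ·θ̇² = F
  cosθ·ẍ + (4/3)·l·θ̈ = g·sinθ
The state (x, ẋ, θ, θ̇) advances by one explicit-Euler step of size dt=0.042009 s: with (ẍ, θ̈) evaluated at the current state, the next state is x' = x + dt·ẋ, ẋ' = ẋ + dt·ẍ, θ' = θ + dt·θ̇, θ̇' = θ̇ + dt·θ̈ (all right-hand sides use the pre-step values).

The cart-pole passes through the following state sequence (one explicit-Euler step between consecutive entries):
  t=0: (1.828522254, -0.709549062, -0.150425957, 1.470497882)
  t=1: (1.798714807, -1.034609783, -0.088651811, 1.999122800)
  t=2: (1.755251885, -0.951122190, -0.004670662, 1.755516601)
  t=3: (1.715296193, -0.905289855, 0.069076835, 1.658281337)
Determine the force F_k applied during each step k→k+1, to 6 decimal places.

step 0→1:
  ẍ = (ẋ'−ẋ)/dt = (-1.034609783−-0.709549062)/0.042009 = -7.737883
  θ̈ = (θ̇'−θ̇)/dt = (1.999122800−1.470497882)/0.042009 = 12.583611
  sinθ=-0.149859, cosθ=0.988707
  F = (M+m)·ẍ + m·l·cosθ·θ̈ − m·l·sinθ·θ̇² = -11.123787 + 0.339151 − -0.008834 = -10.775802
step 1→2:
  ẍ = (ẋ'−ẋ)/dt = (-0.951122190−-1.034609783)/0.042009 = 1.987374
  θ̈ = (θ̇'−θ̇)/dt = (1.755516601−1.999122800)/0.042009 = -5.798905
  sinθ=-0.088536, cosθ=0.996073
  F = (M+m)·ẍ + m·l·cosθ·θ̈ − m·l·sinθ·θ̇² = 2.856999 + -0.157455 − -0.009645 = 2.709189
step 2→3:
  ẍ = (ẋ'−ẋ)/dt = (-0.905289855−-0.951122190)/0.042009 = 1.091012
  θ̈ = (θ̇'−θ̇)/dt = (1.658281337−1.755516601)/0.042009 = -2.314629
  sinθ=-0.004671, cosθ=0.999989
  F = (M+m)·ẍ + m·l·cosθ·θ̈ − m·l·sinθ·θ̇² = 1.568412 + -0.063095 − -0.000392 = 1.505709

F_0 = -10.775802 N
F_1 = 2.709189 N
F_2 = 1.505709 N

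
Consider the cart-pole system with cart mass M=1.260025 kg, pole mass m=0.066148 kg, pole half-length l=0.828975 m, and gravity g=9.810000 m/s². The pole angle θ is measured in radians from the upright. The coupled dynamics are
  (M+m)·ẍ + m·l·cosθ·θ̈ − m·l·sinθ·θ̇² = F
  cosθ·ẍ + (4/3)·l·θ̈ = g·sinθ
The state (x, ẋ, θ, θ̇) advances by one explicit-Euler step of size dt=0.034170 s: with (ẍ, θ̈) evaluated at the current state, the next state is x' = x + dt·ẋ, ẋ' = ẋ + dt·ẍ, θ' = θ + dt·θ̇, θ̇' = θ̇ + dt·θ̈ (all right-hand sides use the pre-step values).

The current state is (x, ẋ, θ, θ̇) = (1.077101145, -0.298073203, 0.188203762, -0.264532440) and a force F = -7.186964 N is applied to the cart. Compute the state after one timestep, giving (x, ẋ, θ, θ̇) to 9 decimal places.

sinθ=0.187094678, cosθ=0.982341886
temp = (F + m·l·θ̇²·sinθ)/(M+m) = (-7.186964 + 0.000717922)/1.326173 = -5.418784787
θ̈ = (g·sinθ − cosθ·temp)/(l·(4/3 − m·cos²θ/(M+m))) = 6.719076853
ẍ = temp − m·l·θ̈·cosθ/(M+m) = -5.691701568
Euler: x'=1.077101145+0.034170·-0.298073203=1.066915984, ẋ'=-0.298073203+0.034170·-5.691701568=-0.492558646
       θ'=0.188203762+0.034170·-0.264532440=0.179164689, θ̇'=-0.264532440+0.034170·6.719076853=-0.034941584

(1.066915984, -0.492558646, 0.179164689, -0.034941584)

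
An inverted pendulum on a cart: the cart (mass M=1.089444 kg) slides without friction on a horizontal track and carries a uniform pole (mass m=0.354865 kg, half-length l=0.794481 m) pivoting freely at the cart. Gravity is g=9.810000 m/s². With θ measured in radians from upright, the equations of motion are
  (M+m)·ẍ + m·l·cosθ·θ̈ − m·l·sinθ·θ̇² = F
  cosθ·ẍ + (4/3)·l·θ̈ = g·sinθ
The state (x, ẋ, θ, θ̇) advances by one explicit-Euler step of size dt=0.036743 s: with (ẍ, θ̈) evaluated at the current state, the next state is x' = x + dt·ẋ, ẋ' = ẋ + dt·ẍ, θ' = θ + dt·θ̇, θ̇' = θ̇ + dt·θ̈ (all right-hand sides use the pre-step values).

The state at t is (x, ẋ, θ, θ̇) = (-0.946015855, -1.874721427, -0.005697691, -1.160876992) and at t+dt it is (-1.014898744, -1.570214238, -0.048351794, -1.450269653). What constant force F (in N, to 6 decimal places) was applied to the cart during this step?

ẍ = (ẋ'−ẋ)/dt = (-1.570214238−-1.874721427)/0.036743 = 8.287488
θ̈ = (θ̇'−θ̇)/dt = (-1.450269653−-1.160876992)/0.036743 = -7.876130
sinθ=-0.005698, cosθ=0.999984
F = (M+m)·ẍ + m·l·cosθ·θ̈ − m·l·sinθ·θ̇² = 11.969694 + -2.220509 − -0.002165 = 9.751350

F = 9.751350 N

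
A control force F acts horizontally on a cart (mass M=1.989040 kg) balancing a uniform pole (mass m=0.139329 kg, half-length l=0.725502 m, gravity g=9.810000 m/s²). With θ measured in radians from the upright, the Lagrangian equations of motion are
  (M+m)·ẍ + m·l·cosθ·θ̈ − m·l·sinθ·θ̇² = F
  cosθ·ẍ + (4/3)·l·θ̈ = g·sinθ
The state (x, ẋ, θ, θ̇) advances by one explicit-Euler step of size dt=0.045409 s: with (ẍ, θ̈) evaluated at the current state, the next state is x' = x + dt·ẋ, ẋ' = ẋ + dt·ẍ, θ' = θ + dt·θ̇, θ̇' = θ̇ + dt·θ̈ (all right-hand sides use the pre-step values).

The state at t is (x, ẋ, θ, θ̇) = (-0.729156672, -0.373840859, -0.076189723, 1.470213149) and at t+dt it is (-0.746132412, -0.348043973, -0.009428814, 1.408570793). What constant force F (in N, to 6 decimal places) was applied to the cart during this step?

ẍ = (ẋ'−ẋ)/dt = (-0.348043973−-0.373840859)/0.045409 = 0.568101
θ̈ = (θ̇'−θ̇)/dt = (1.408570793−1.470213149)/0.045409 = -1.357492
sinθ=-0.076116, cosθ=0.997099
F = (M+m)·ẍ + m·l·cosθ·θ̈ − m·l·sinθ·θ̇² = 1.209128 + -0.136822 − -0.016631 = 1.088937

F = 1.088937 N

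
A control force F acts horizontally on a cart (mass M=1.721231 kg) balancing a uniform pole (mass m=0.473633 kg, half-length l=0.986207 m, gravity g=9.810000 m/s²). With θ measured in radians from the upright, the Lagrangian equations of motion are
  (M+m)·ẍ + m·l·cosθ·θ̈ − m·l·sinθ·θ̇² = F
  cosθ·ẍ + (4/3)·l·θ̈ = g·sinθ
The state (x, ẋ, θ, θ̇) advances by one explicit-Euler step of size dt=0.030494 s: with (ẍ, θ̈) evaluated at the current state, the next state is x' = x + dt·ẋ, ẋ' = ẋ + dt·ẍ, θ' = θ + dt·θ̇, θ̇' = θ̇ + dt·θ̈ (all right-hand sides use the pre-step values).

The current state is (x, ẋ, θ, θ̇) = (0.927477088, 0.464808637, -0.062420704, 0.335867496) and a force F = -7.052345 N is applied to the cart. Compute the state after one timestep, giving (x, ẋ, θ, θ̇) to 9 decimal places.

(0.941650963, 0.351535341, -0.052178761, 0.407651540)

sinθ=-0.062380176, cosθ=0.998052460
temp = (F + m·l·θ̇²·sinθ)/(M+m) = (-7.052345 + -0.003286946)/2.194864 = -3.214610083
θ̈ = (g·sinθ − cosθ·temp)/(l·(4/3 − m·cos²θ/(M+m))) = 2.354038308
ẍ = temp − m·l·θ̈·cosθ/(M+m) = -3.714609290
Euler: x'=0.927477088+0.030494·0.464808637=0.941650963, ẋ'=0.464808637+0.030494·-3.714609290=0.351535341
       θ'=-0.062420704+0.030494·0.335867496=-0.052178761, θ̇'=0.335867496+0.030494·2.354038308=0.407651540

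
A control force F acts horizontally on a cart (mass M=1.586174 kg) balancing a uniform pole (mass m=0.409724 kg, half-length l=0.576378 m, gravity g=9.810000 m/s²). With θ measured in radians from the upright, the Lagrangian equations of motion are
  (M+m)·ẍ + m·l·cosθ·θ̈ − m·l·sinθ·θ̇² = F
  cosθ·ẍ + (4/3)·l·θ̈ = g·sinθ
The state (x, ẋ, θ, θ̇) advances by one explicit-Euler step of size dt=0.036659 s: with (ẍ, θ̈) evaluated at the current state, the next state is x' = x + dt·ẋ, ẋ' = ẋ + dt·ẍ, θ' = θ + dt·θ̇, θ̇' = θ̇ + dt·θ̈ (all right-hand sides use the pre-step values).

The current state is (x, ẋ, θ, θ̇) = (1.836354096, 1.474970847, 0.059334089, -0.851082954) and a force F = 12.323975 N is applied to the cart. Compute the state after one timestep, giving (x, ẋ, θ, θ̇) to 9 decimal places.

sinθ=0.059299281, cosθ=0.998240249
temp = (F + m·l·θ̇²·sinθ)/(M+m) = (12.323975 + 0.010143598)/1.995898 = 6.179733933
θ̈ = (g·sinθ − cosθ·temp)/(l·(4/3 − m·cos²θ/(M+m))) = -8.587669887
ẍ = temp − m·l·θ̈·cosθ/(M+m) = 7.194044325
Euler: x'=1.836354096+0.036659·1.474970847=1.890425052, ẋ'=1.474970847+0.036659·7.194044325=1.738697318
       θ'=0.059334089+0.036659·-0.851082954=0.028134239, θ̇'=-0.851082954+0.036659·-8.587669887=-1.165898344

(1.890425052, 1.738697318, 0.028134239, -1.165898344)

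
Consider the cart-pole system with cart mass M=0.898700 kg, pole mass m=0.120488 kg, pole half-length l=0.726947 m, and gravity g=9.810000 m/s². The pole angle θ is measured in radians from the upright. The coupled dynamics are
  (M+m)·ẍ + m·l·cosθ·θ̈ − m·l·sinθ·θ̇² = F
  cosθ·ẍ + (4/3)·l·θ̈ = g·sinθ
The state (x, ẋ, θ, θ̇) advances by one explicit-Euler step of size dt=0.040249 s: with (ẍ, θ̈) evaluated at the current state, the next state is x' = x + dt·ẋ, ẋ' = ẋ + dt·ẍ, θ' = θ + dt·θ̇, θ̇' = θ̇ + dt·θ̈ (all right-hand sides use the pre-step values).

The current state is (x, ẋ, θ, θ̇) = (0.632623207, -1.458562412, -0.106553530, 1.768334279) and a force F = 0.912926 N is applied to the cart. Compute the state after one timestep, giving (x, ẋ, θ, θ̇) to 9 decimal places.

(0.573917528, -1.416248745, -0.035379844, 1.681602368)

sinθ=-0.106352016, cosθ=0.994328542
temp = (F + m·l·θ̇²·sinθ)/(M+m) = (0.912926 + -0.029128693)/1.019188 = 0.867158274
θ̈ = (g·sinθ − cosθ·temp)/(l·(4/3 − m·cos²θ/(M+m))) = -2.154883615
ẍ = temp − m·l·θ̈·cosθ/(M+m) = 1.051297353
Euler: x'=0.632623207+0.040249·-1.458562412=0.573917528, ẋ'=-1.458562412+0.040249·1.051297353=-1.416248745
       θ'=-0.106553530+0.040249·1.768334279=-0.035379844, θ̇'=1.768334279+0.040249·-2.154883615=1.681602368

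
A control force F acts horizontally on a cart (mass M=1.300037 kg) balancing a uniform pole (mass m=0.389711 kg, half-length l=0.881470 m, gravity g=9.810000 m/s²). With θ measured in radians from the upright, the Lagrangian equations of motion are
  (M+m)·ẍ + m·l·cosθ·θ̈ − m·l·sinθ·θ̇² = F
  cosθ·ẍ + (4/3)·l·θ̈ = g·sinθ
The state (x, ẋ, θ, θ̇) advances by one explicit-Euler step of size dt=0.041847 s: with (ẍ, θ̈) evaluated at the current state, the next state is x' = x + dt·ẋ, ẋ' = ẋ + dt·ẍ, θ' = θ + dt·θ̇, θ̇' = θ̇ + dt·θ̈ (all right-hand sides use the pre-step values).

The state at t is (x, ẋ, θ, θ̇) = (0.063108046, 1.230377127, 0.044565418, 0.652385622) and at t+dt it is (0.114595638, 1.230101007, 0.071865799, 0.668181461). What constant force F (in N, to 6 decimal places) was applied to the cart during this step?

F = 0.111875 N

ẍ = (ẋ'−ẋ)/dt = (1.230101007−1.230377127)/0.041847 = -0.006598
θ̈ = (θ̇'−θ̇)/dt = (0.668181461−0.652385622)/0.041847 = 0.377466
sinθ=0.044551, cosθ=0.999007
F = (M+m)·ẍ + m·l·cosθ·θ̈ − m·l·sinθ·θ̇² = -0.011150 + 0.129538 − 0.006513 = 0.111875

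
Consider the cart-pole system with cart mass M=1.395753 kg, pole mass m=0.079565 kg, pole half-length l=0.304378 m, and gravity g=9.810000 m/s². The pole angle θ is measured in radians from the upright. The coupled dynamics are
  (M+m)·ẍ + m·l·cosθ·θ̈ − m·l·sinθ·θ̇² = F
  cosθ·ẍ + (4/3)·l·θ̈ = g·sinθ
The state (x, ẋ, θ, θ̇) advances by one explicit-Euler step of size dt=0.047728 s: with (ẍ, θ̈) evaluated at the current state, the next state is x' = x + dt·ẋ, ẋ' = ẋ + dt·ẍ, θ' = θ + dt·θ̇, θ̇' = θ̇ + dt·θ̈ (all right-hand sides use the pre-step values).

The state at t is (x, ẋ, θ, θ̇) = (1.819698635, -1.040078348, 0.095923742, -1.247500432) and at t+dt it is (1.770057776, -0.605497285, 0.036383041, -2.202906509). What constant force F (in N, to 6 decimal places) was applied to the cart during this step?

ẍ = (ẋ'−ẋ)/dt = (-0.605497285−-1.040078348)/0.047728 = 9.105369
θ̈ = (θ̇'−θ̇)/dt = (-2.202906509−-1.247500432)/0.047728 = -20.017727
sinθ=0.095777, cosθ=0.995403
F = (M+m)·ẍ + m·l·cosθ·θ̈ − m·l·sinθ·θ̇² = 13.433315 + -0.482557 − 0.003610 = 12.947148

F = 12.947148 N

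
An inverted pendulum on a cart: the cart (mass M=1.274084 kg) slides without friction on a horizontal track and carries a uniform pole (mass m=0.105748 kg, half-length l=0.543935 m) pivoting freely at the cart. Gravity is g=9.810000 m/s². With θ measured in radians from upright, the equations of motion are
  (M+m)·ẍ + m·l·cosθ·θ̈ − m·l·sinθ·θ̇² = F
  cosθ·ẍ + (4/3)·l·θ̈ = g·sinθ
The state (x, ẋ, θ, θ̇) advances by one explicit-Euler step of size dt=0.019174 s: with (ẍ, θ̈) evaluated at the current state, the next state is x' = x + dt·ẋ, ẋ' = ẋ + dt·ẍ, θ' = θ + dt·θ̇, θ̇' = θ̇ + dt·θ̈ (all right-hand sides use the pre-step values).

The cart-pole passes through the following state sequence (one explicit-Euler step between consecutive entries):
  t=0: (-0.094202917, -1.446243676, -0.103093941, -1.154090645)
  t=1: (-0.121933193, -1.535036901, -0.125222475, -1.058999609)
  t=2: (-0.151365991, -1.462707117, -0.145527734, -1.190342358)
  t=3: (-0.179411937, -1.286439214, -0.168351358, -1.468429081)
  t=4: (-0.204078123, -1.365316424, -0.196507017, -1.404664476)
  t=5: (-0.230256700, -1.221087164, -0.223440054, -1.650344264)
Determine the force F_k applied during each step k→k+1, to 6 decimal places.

F_0 = -6.098256 N
F_1 = 4.822246 N
F_2 = 11.871296 N
F_3 = -5.466931 N
F_4 = 9.678600 N

step 0→1:
  ẍ = (ẋ'−ẋ)/dt = (-1.535036901−-1.446243676)/0.019174 = -4.630918
  θ̈ = (θ̇'−θ̇)/dt = (-1.058999609−-1.154090645)/0.019174 = 4.959374
  sinθ=-0.102911, cosθ=0.994691
  F = (M+m)·ẍ + m·l·cosθ·θ̈ − m·l·sinθ·θ̇² = -6.389889 + 0.283749 − -0.007884 = -6.098256
step 1→2:
  ẍ = (ẋ'−ẋ)/dt = (-1.462707117−-1.535036901)/0.019174 = 3.772285
  θ̈ = (θ̇'−θ̇)/dt = (-1.190342358−-1.058999609)/0.019174 = -6.850044
  sinθ=-0.124895, cosθ=0.992170
  F = (M+m)·ẍ + m·l·cosθ·θ̈ − m·l·sinθ·θ̇² = 5.205119 + -0.390930 − -0.008057 = 4.822246
step 2→3:
  ẍ = (ẋ'−ẋ)/dt = (-1.286439214−-1.462707117)/0.019174 = 9.193069
  θ̈ = (θ̇'−θ̇)/dt = (-1.468429081−-1.190342358)/0.019174 = -14.503323
  sinθ=-0.145015, cosθ=0.989430
  F = (M+m)·ẍ + m·l·cosθ·θ̈ − m·l·sinθ·θ̇² = 12.684891 + -0.825413 − -0.011819 = 11.871296
step 3→4:
  ẍ = (ẋ'−ẋ)/dt = (-1.365316424−-1.286439214)/0.019174 = -4.113759
  θ̈ = (θ̇'−θ̇)/dt = (-1.404664476−-1.468429081)/0.019174 = 3.325577
  sinθ=-0.167557, cosθ=0.985862
  F = (M+m)·ẍ + m·l·cosθ·θ̈ − m·l·sinθ·θ̇² = -5.676296 + 0.188583 − -0.020782 = -5.466931
step 4→5:
  ẍ = (ẋ'−ẋ)/dt = (-1.221087164−-1.365316424)/0.019174 = 7.522127
  θ̈ = (θ̇'−θ̇)/dt = (-1.650344264−-1.404664476)/0.019174 = -12.813173
  sinθ=-0.195245, cosθ=0.980755
  F = (M+m)·ẍ + m·l·cosθ·θ̈ − m·l·sinθ·θ̇² = 10.379271 + -0.722830 − -0.022159 = 9.678600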